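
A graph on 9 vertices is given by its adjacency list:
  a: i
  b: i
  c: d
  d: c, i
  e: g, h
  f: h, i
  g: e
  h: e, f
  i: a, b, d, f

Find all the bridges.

a-i, b-i, c-d, d-i, e-g, e-h, f-h, f-i

removing h-f disconnects h from f; removing d-c disconnects d from c; removing b-i disconnects b from i; removing a-i disconnects a from i — these are bridges.
In total 8 edges are bridges.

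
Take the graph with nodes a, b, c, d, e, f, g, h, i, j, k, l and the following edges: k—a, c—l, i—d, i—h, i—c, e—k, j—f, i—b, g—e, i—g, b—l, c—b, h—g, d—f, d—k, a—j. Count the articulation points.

Removing i increases the component count from 1 to 2, so i is a cut vertex.
By contrast removing l leaves 1 component; it is not a cut vertex. No other vertex is a cut vertex either.

1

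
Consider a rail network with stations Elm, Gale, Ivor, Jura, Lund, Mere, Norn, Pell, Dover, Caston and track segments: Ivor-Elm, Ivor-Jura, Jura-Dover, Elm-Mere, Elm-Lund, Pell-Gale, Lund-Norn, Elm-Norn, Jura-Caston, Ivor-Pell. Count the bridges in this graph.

7

The edges on the cycle Elm-Lund-Norn-Elm are not bridges since each lies on that cycle.
But removing Elm-Ivor disconnects Elm from Ivor; removing Elm-Mere disconnects Elm from Mere; removing Pell-Ivor disconnects Pell from Ivor; removing Pell-Gale disconnects Pell from Gale — these are bridges.
In total 7 edges are bridges.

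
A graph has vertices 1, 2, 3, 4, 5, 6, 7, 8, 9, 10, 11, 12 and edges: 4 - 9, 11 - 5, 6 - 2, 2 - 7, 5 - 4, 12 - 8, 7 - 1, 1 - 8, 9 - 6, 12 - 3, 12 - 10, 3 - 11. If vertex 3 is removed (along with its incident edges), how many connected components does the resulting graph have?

With 3 gone, the remaining components are: {1, 2, 4, 5, 6, 7, 8, 9, 10, 11, 12}.
That is 1 component.

1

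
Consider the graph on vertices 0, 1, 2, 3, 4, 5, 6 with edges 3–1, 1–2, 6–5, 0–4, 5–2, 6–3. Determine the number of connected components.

2

Starting from 0 we can reach 0, 4. That is one component of size 2.
Starting from 1 we can reach 1, 2, 3, 5, 6. That is one component of size 5.
Total: 2 components.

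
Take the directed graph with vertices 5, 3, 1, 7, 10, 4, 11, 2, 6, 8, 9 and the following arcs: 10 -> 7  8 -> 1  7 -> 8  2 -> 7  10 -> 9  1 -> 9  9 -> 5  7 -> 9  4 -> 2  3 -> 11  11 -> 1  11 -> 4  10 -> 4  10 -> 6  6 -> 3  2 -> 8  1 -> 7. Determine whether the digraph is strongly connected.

No

There is no directed path from 6 to 10, so the graph is not strongly connected.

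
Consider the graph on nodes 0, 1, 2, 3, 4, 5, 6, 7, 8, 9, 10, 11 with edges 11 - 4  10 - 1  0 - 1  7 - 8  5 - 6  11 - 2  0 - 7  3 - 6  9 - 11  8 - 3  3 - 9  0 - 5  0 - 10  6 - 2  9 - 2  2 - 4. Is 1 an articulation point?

No

Deleting 1 leaves 1 component (was 1) (its neighbors 0, 10 remain connected to each other), so 1 is not a cut vertex.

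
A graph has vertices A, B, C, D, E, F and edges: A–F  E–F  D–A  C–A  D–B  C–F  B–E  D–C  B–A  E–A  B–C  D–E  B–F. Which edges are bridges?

none

The edges on the cycle B-E-F-B are not bridges since each lies on that cycle.
Every edge lies on some cycle, so there are no bridges.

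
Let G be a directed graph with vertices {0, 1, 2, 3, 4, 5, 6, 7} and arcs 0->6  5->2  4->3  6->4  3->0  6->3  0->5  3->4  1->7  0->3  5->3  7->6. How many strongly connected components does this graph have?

{0, 3, 4, 5, 6} are all mutually reachable — one SCC of size 5.
{1} is an SCC by itself.
{7} is an SCC by itself.
{2} is an SCC by itself.
That gives 4 strongly connected components.

4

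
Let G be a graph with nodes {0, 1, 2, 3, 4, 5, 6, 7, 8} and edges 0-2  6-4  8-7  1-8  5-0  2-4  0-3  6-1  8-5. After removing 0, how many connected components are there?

2

With 0 gone, the remaining components are: {3}; {1, 2, 4, 5, 6, 7, 8}.
That is 2 components.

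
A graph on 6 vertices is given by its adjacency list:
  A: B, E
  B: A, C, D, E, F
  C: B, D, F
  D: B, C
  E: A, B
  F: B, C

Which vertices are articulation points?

B

Removing B increases the component count from 1 to 2, so B is a cut vertex.
By contrast removing C leaves 1 component; it is not a cut vertex. No other vertex is a cut vertex either.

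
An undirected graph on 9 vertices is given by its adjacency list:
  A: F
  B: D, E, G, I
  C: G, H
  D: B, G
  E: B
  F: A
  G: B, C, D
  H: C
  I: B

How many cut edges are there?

5

The edges on the cycle B-G-D-B are not bridges since each lies on that cycle.
But removing B-E disconnects B from E; removing B-I disconnects B from I; removing F-A disconnects F from A; removing C-H disconnects C from H — these are bridges.
In total 5 edges are bridges.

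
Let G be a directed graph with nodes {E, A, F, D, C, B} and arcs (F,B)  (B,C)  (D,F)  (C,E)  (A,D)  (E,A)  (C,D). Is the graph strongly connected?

From F we can reach every vertex (A, B, C, D, E, F), and every vertex can reach F (A, B, C, D, E, F). So the whole graph is one strongly connected component.

Yes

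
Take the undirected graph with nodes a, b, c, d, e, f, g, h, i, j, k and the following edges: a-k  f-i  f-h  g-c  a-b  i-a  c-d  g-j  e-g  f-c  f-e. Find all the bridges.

a-b, a-i, a-k, c-d, f-h, f-i, g-j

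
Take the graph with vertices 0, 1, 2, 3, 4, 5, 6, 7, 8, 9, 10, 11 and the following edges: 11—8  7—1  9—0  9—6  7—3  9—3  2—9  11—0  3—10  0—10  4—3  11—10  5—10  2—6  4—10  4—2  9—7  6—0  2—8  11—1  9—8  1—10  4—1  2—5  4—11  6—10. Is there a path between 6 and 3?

Yes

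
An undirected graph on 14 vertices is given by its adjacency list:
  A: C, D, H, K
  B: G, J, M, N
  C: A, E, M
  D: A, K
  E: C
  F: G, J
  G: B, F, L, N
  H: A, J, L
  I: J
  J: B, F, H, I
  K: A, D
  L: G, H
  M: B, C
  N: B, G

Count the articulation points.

3

Removing A increases the component count from 1 to 2, so A is a cut vertex.
Removing C increases the component count from 1 to 2, so C is a cut vertex.
Removing J increases the component count from 1 to 2, so J is a cut vertex.
By contrast removing F leaves 1 component; it is not a cut vertex. No other vertex is a cut vertex either.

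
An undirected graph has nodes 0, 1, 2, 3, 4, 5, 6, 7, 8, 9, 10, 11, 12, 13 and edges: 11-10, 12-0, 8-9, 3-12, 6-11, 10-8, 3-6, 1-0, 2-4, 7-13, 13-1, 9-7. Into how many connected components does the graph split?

3

5 is isolated — a component by itself.
Starting from 2 we can reach 2, 4. That is one component of size 2.
Starting from 0 we can reach 0, 1, 3, 6, 7, 8, 9, 10, 11, 12, 13. That is one component of size 11.
Total: 3 components.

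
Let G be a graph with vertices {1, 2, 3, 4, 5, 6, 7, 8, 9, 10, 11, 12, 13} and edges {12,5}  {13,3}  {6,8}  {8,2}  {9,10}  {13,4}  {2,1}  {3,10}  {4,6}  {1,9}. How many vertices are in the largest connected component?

9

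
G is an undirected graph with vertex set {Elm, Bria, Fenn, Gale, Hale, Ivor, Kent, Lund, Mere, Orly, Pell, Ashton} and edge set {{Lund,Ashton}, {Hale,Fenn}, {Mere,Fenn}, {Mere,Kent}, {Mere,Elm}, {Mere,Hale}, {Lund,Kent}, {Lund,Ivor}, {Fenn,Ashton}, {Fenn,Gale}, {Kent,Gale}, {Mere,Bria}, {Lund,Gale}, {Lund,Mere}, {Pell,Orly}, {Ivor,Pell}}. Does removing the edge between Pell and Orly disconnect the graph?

Yes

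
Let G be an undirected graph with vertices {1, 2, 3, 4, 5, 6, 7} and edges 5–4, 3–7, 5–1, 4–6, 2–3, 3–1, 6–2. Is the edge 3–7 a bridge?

Yes

Removing 3–7 leaves no path between 3 and 7: the component count goes from 1 to 2. So it is a bridge.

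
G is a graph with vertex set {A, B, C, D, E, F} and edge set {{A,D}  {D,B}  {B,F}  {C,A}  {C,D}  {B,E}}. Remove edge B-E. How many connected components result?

Before removal there is 1 component.
B-E is a bridge — removing it separates B's side from E's side.
After removal: 2 components.

2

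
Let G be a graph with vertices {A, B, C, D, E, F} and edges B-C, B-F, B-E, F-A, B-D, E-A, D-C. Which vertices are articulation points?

Removing B increases the component count from 1 to 2, so B is a cut vertex.
By contrast removing C leaves 1 component; it is not a cut vertex. No other vertex is a cut vertex either.

B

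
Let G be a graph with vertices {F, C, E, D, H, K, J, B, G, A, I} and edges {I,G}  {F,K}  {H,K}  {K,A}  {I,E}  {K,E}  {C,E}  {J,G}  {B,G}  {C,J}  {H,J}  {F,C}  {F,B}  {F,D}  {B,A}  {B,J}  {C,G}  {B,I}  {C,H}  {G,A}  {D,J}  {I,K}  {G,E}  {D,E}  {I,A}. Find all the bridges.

The edges on the cycle F-C-H-J-G-A-I-B-F are not bridges since each lies on that cycle.
Every edge lies on some cycle, so there are no bridges.

none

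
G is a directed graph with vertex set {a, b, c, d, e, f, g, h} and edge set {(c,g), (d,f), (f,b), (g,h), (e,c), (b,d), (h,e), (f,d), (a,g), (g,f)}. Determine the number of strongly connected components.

{c, e, g, h} are all mutually reachable — one SCC of size 4.
{b, d, f} are all mutually reachable — one SCC of size 3.
{a} is an SCC by itself.
That gives 3 strongly connected components.

3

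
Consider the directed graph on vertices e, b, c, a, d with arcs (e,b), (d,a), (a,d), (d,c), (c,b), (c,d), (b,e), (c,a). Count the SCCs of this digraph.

{a, c, d} are all mutually reachable — one SCC of size 3.
{b, e} are all mutually reachable — one SCC of size 2.
That gives 2 strongly connected components.

2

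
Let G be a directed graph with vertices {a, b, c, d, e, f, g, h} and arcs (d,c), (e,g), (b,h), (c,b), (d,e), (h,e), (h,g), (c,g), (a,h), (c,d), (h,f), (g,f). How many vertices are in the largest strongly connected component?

2

{c, d} are all mutually reachable — one SCC of size 2.
{e} is an SCC by itself.
{a} is an SCC by itself.
{b} is an SCC by itself.
{f} is an SCC by itself.
(and 2 more singleton SCCs)
The largest has 2 vertices.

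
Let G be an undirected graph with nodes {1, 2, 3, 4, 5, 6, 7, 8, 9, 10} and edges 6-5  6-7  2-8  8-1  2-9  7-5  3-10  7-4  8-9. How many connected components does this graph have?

Starting from 3 we can reach 3, 10. That is one component of size 2.
Starting from 1 we can reach 1, 2, 8, 9. That is one component of size 4.
Starting from 4 we can reach 4, 5, 6, 7. That is one component of size 4.
Total: 3 components.

3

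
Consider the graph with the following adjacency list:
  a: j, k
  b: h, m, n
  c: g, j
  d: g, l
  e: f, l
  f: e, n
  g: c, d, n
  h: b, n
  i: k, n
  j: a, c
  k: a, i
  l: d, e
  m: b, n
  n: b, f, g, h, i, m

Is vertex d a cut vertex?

No

Deleting d leaves 1 component (was 1) (its neighbors g, l remain connected to each other), so d is not a cut vertex.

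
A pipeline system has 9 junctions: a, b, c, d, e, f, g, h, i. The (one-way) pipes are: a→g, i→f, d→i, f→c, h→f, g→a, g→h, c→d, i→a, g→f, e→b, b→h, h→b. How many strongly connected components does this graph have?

2

{a, b, c, d, f, g, h, i} are all mutually reachable — one SCC of size 8.
{e} is an SCC by itself.
That gives 2 strongly connected components.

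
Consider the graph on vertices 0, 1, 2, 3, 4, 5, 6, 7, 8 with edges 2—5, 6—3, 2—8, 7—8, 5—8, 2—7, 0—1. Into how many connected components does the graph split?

4

4 is isolated — a component by itself.
Starting from 3 we can reach 3, 6. That is one component of size 2.
Starting from 0 we can reach 0, 1. That is one component of size 2.
Starting from 2 we can reach 2, 5, 7, 8. That is one component of size 4.
Total: 4 components.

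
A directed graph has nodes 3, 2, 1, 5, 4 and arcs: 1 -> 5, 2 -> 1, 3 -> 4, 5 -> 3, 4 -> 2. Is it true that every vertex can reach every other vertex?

Yes

From 2 we can reach every vertex (1, 2, 3, 4, 5), and every vertex can reach 2 (1, 2, 3, 4, 5). So the whole graph is one strongly connected component.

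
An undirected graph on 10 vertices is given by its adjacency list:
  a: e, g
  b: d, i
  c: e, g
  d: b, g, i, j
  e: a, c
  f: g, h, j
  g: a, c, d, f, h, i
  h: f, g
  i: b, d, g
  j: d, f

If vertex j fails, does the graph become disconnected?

No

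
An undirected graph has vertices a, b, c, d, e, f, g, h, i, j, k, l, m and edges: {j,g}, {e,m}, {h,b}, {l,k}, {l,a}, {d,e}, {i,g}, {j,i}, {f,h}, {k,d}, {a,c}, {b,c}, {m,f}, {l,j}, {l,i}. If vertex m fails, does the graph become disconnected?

Deleting m leaves 1 component (was 1) (its neighbors e, f remain connected to each other), so m is not a cut vertex.

No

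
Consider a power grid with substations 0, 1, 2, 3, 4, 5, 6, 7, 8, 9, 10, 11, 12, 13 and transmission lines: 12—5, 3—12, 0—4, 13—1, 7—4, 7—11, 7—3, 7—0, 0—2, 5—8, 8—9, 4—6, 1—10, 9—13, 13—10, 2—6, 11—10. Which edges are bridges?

The edges on the cycle 7-0-2-6-4-7 are not bridges since each lies on that cycle.
Every edge lies on some cycle, so there are no bridges.

none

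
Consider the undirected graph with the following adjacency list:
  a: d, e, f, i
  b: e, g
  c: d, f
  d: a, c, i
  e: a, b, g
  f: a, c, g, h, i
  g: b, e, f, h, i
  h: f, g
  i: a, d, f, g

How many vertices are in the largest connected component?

Starting from a we can reach a, b, c, d, e, f, g, h, i. That is one component of size 9.
The largest has 9 vertices.

9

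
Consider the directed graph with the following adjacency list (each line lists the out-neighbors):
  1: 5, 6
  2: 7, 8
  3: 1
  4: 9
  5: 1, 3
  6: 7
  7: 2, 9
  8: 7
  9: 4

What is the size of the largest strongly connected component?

3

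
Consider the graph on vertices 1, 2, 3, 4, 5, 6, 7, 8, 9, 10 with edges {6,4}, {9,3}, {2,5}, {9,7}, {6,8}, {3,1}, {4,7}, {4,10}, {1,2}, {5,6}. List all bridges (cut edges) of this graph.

10-4, 6-8

The edges on the cycle 9-3-1-2-5-6-4-7-9 are not bridges since each lies on that cycle.
But removing 8—6 disconnects 8 from 6; removing 10—4 disconnects 10 from 4 — these are bridges.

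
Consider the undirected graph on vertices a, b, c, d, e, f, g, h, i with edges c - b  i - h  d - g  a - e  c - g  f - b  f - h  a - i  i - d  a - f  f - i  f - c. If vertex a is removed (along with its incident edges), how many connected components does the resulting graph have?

2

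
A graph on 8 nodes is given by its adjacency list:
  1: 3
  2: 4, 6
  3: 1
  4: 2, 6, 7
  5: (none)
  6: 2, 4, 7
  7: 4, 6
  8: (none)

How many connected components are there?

5 is isolated — a component by itself.
8 is isolated — a component by itself.
Starting from 1 we can reach 1, 3. That is one component of size 2.
Starting from 2 we can reach 2, 4, 6, 7. That is one component of size 4.
Total: 4 components.

4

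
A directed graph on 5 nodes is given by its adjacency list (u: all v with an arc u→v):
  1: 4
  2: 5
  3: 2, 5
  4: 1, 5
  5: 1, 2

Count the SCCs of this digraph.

{1, 2, 4, 5} are all mutually reachable — one SCC of size 4.
{3} is an SCC by itself.
That gives 2 strongly connected components.

2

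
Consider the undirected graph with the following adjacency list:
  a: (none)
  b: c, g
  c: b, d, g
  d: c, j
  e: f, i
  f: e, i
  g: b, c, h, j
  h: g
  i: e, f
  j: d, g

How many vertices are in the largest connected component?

6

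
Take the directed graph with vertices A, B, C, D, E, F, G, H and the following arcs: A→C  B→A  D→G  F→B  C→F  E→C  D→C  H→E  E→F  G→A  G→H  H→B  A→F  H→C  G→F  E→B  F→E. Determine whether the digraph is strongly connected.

No

There is no directed path from A to H, so the graph is not strongly connected.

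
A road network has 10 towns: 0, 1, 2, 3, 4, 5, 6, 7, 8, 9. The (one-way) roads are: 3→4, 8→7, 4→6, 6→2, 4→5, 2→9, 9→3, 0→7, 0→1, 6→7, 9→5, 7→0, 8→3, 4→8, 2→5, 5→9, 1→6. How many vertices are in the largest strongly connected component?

{0, 1, 2, 3, 4, 5, 6, 7, 8, 9} are all mutually reachable — one SCC of size 10.
The largest has 10 vertices.

10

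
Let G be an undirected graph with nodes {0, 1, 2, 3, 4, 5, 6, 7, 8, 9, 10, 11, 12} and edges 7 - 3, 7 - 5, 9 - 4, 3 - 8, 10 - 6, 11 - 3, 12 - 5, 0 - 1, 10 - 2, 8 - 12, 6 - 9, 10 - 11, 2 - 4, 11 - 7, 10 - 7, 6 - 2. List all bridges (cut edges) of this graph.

The edges on the cycle 10-11-3-8-12-5-7-10 are not bridges since each lies on that cycle.
But removing 0 - 1 disconnects 0 from 1 — this is a bridge.

0-1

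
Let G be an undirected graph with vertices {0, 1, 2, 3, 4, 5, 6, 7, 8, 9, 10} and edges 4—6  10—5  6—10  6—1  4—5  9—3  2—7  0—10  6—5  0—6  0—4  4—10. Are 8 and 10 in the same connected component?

No

The component containing 8 is {8}, and 10 is not in it.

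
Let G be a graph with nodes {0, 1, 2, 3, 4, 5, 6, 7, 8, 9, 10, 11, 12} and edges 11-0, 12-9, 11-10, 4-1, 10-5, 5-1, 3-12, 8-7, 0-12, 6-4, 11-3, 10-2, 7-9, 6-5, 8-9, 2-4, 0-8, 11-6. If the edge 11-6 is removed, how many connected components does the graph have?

1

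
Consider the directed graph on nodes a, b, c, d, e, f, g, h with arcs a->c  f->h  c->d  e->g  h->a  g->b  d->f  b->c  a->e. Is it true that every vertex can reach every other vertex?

From a we can reach every vertex (a, b, c, d, e, f, g, h), and every vertex can reach a (a, b, c, d, e, f, g, h). So the whole graph is one strongly connected component.

Yes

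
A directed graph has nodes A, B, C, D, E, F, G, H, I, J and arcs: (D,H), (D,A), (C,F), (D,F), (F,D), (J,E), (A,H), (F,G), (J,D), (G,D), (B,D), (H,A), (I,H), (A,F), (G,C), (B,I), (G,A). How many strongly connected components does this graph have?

{A, C, D, F, G, H} are all mutually reachable — one SCC of size 6.
{B} is an SCC by itself.
{J} is an SCC by itself.
{I} is an SCC by itself.
{E} is an SCC by itself.
That gives 5 strongly connected components.

5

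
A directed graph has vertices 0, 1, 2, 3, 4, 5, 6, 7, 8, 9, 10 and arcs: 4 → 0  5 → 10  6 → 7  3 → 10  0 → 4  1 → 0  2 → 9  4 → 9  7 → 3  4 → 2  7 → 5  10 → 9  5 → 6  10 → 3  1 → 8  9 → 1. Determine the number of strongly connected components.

4

{0, 1, 2, 4, 9} are all mutually reachable — one SCC of size 5.
{5, 6, 7} are all mutually reachable — one SCC of size 3.
{3, 10} are all mutually reachable — one SCC of size 2.
{8} is an SCC by itself.
That gives 4 strongly connected components.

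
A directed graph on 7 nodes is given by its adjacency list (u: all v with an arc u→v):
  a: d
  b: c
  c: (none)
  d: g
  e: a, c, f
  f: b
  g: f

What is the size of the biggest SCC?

{e} is an SCC by itself.
{g} is an SCC by itself.
{f} is an SCC by itself.
{b} is an SCC by itself.
{a} is an SCC by itself.
(and 2 more singleton SCCs)
The largest has 1 vertex.

1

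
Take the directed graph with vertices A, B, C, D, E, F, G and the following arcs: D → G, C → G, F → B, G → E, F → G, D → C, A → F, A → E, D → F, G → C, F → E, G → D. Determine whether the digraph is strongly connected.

No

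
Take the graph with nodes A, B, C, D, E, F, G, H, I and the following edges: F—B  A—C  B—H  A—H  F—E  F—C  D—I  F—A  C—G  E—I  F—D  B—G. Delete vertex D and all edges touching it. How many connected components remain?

With D gone, the remaining components are: {A, B, C, E, F, G, H, I}.
That is 1 component.

1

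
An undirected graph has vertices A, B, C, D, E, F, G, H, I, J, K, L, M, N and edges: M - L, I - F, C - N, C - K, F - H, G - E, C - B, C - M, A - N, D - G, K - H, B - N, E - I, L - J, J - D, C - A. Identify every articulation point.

C

Removing C increases the component count from 1 to 2, so C is a cut vertex.
By contrast removing D leaves 1 component; it is not a cut vertex. No other vertex is a cut vertex either.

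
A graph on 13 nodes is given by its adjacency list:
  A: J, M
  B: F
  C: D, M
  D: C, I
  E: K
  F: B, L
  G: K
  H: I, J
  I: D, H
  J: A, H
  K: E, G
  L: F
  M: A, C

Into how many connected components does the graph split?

Starting from B we can reach B, F, L. That is one component of size 3.
Starting from E we can reach E, G, K. That is one component of size 3.
Starting from A we can reach A, C, D, H, I, J, M. That is one component of size 7.
Total: 3 components.

3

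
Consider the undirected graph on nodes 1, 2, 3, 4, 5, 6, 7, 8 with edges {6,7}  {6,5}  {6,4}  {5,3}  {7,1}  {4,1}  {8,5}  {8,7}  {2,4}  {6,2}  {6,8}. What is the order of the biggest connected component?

8

Starting from 1 we can reach 1, 2, 3, 4, 5, 6, 7, 8. That is one component of size 8.
The largest has 8 vertices.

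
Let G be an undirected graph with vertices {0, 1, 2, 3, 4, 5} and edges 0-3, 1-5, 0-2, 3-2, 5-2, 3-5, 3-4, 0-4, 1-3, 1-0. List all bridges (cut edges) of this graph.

none

The edges on the cycle 3-5-2-3 are not bridges since each lies on that cycle.
Every edge lies on some cycle, so there are no bridges.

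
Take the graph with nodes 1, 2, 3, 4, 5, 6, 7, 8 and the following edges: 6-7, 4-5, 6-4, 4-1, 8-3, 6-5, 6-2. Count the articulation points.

Removing 4 increases the component count from 2 to 3, so 4 is a cut vertex.
Removing 6 increases the component count from 2 to 4, so 6 is a cut vertex.
By contrast removing 2 leaves 2 components; it is not a cut vertex. No other vertex is a cut vertex either.

2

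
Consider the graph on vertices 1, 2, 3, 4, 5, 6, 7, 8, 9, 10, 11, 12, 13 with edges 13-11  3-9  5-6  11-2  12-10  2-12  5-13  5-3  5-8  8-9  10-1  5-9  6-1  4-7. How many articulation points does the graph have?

Removing 5 increases the component count from 2 to 3, so 5 is a cut vertex.
By contrast removing 11 leaves 2 components; it is not a cut vertex. No other vertex is a cut vertex either.

1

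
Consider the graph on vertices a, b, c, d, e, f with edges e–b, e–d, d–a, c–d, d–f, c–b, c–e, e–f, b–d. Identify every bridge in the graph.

The edges on the cycle c-e-d-c are not bridges since each lies on that cycle.
But removing d–a disconnects d from a — this is a bridge.

a-d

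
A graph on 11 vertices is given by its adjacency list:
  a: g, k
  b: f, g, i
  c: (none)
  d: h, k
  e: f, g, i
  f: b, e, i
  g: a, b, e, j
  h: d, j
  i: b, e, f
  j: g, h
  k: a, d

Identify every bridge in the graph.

none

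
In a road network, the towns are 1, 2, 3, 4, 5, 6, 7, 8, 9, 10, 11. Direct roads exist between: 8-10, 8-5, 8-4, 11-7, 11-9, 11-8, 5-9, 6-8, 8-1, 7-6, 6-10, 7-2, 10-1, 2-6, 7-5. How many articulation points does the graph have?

Removing 8 increases the component count from 2 to 3, so 8 is a cut vertex.
By contrast removing 10 leaves 2 components; it is not a cut vertex. No other vertex is a cut vertex either.

1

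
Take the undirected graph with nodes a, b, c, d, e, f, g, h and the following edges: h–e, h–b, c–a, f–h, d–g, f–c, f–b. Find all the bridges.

The edges on the cycle f-h-b-f are not bridges since each lies on that cycle.
But removing d–g disconnects d from g; removing f–c disconnects f from c; removing h–e disconnects h from e; removing a–c disconnects a from c — these are bridges.

a-c, c-f, d-g, e-h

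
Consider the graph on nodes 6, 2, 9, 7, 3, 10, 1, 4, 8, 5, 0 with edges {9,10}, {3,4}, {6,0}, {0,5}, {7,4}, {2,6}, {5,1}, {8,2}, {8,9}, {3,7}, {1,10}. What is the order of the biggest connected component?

8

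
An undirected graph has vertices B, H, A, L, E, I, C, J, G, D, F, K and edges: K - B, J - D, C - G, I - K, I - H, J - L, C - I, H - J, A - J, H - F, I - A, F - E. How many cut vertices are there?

Removing C increases the component count from 1 to 2, so C is a cut vertex.
Removing F increases the component count from 1 to 2, so F is a cut vertex.
Removing H increases the component count from 1 to 2, so H is a cut vertex.
Likewise I, J, K are cut vertices.
By contrast removing D leaves 1 component; it is not a cut vertex. No other vertex is a cut vertex either.

6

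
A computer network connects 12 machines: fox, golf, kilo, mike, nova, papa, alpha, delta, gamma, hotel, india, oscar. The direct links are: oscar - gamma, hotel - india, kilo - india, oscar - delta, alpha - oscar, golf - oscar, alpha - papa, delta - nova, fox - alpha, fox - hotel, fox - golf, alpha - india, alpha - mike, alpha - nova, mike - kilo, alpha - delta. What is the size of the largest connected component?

Starting from fox we can reach fox, golf, kilo, mike, nova, papa, alpha, delta, gamma, hotel, india, oscar. That is one component of size 12.
The largest has 12 vertices.

12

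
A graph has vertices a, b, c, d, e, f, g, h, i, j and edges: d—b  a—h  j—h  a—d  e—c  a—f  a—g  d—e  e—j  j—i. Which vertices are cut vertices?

a, d, e, j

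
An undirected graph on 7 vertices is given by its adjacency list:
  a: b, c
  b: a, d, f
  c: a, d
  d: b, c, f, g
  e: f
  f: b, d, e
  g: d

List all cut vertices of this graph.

d, f

Removing d increases the component count from 1 to 2, so d is a cut vertex.
Removing f increases the component count from 1 to 2, so f is a cut vertex.
By contrast removing g leaves 1 component; it is not a cut vertex. No other vertex is a cut vertex either.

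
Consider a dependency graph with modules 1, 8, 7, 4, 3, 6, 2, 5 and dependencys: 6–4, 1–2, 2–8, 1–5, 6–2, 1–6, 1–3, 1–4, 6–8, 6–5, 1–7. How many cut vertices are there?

1

Removing 1 increases the component count from 1 to 3, so 1 is a cut vertex.
By contrast removing 3 leaves 1 component; it is not a cut vertex. No other vertex is a cut vertex either.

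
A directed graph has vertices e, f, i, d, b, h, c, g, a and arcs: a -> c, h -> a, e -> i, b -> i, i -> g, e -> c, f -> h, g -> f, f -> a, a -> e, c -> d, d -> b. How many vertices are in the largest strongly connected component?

{a, b, c, d, e, f, g, h, i} are all mutually reachable — one SCC of size 9.
The largest has 9 vertices.

9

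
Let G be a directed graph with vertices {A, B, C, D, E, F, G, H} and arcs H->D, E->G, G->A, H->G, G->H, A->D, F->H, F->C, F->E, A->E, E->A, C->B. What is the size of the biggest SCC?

4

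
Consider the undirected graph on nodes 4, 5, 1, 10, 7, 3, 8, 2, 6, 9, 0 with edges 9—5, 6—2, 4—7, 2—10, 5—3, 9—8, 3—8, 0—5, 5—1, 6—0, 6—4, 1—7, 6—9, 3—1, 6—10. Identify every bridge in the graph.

The edges on the cycle 6-2-10-6 are not bridges since each lies on that cycle.
Every edge lies on some cycle, so there are no bridges.

none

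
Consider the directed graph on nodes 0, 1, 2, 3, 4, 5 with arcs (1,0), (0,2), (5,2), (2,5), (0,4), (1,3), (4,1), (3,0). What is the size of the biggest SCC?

4

{0, 1, 3, 4} are all mutually reachable — one SCC of size 4.
{2, 5} are all mutually reachable — one SCC of size 2.
The largest has 4 vertices.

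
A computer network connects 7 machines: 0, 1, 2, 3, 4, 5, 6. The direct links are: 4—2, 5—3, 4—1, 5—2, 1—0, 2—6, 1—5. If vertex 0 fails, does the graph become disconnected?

Deleting 0 leaves 1 component (was 1), so 0 is not a cut vertex.

No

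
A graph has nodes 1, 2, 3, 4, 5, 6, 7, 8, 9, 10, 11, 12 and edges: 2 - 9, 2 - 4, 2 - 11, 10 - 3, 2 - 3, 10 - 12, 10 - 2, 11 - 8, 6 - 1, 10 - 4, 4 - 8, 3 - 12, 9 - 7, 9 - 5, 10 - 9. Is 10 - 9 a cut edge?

After removing 10 - 9, the path 10-2-9 still connects them, so the edge is not a bridge.

No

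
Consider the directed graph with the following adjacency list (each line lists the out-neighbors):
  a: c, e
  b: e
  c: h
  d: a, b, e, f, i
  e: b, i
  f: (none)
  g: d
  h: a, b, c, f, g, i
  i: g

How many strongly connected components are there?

{a, b, c, d, e, g, h, i} are all mutually reachable — one SCC of size 8.
{f} is an SCC by itself.
That gives 2 strongly connected components.

2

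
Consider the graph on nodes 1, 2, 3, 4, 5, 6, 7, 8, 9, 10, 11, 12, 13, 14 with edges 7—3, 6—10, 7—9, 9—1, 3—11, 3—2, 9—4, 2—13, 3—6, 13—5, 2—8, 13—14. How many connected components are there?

12 is isolated — a component by itself.
Starting from 1 we can reach 1, 2, 3, 4, 5, 6, 7, 8, 9, 10, 11, 13, 14. That is one component of size 13.
Total: 2 components.

2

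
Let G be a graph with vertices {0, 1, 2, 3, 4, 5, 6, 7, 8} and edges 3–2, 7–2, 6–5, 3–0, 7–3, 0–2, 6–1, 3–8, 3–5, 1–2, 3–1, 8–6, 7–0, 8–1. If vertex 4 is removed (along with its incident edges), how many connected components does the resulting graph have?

With 4 gone, the remaining components are: {0, 1, 2, 3, 5, 6, 7, 8}.
That is 1 component.

1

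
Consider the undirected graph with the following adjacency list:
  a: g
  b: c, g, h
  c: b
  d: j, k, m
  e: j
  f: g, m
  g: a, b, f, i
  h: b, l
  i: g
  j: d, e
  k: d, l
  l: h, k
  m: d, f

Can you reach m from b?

From b we can reach a, b, c, d, e, f, g, h, i, j, k, l, m, which includes m.

Yes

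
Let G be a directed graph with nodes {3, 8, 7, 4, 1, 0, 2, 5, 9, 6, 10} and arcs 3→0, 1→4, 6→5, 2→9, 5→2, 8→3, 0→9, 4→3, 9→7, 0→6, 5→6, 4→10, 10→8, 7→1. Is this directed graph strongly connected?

Yes

From 4 we can reach every vertex (0, 1, 2, 3, 4, 5, 6, 7, 8, 9, 10), and every vertex can reach 4 (0, 1, 2, 3, 4, 5, 6, 7, 8, 9, 10). So the whole graph is one strongly connected component.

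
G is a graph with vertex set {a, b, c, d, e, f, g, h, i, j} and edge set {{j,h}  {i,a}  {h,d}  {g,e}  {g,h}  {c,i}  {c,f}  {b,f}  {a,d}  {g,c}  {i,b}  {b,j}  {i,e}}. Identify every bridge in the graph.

The edges on the cycle g-c-i-b-j-h-g are not bridges since each lies on that cycle.
Every edge lies on some cycle, so there are no bridges.

none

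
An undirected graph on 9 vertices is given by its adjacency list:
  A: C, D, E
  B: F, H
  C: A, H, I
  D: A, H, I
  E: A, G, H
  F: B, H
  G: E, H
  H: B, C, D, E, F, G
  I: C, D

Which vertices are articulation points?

Removing H increases the component count from 1 to 2, so H is a cut vertex.
By contrast removing C leaves 1 component; it is not a cut vertex. No other vertex is a cut vertex either.

H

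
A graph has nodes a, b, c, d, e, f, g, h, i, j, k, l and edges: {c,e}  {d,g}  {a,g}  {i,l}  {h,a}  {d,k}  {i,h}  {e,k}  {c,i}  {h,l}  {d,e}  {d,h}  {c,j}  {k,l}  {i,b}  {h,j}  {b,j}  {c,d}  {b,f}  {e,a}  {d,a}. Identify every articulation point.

b

Removing b increases the component count from 1 to 2, so b is a cut vertex.
By contrast removing c leaves 1 component; it is not a cut vertex. No other vertex is a cut vertex either.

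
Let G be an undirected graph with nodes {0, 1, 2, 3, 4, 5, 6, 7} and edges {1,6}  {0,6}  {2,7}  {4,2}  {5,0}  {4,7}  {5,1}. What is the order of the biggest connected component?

4

3 is isolated — a component by itself.
Starting from 2 we can reach 2, 4, 7. That is one component of size 3.
Starting from 0 we can reach 0, 1, 5, 6. That is one component of size 4.
The largest has 4 vertices.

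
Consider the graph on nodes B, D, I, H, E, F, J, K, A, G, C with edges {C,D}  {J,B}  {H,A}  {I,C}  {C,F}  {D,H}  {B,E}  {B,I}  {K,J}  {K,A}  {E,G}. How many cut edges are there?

The edges on the cycle K-J-B-I-C-D-H-A-K are not bridges since each lies on that cycle.
But removing E - G disconnects E from G; removing E - B disconnects E from B; removing F - C disconnects F from C — these are bridges.
That makes 3 bridges.

3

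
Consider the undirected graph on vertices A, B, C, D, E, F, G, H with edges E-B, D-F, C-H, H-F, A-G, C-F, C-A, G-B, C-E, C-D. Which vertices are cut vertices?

C

Removing C increases the component count from 1 to 2, so C is a cut vertex.
By contrast removing D leaves 1 component; it is not a cut vertex. No other vertex is a cut vertex either.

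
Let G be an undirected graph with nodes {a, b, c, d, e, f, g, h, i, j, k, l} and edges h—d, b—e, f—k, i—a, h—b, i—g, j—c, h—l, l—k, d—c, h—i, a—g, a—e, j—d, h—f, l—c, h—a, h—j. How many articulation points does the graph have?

1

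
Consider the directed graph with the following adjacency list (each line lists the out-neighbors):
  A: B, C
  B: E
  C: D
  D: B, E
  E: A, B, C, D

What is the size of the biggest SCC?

5

{A, B, C, D, E} are all mutually reachable — one SCC of size 5.
The largest has 5 vertices.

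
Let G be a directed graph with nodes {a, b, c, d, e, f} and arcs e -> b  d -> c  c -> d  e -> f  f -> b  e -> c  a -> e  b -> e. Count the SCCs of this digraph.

{b, e, f} are all mutually reachable — one SCC of size 3.
{c, d} are all mutually reachable — one SCC of size 2.
{a} is an SCC by itself.
That gives 3 strongly connected components.

3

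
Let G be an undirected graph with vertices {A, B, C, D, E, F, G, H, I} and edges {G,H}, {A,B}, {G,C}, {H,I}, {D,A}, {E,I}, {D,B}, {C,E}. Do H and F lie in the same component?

No

The component containing H is {C, E, G, H, I}, and F is not in it.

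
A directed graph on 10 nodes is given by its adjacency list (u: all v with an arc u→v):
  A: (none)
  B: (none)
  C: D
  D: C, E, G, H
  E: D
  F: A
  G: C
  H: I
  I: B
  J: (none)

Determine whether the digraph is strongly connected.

No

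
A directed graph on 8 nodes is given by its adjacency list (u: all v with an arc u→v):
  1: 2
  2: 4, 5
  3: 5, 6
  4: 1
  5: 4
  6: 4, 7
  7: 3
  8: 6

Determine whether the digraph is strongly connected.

No

There is no directed path from 7 to 8, so the graph is not strongly connected.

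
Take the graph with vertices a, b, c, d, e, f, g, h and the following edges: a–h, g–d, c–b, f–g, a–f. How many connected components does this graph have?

e is isolated — a component by itself.
Starting from b we can reach b, c. That is one component of size 2.
Starting from a we can reach a, d, f, g, h. That is one component of size 5.
Total: 3 components.

3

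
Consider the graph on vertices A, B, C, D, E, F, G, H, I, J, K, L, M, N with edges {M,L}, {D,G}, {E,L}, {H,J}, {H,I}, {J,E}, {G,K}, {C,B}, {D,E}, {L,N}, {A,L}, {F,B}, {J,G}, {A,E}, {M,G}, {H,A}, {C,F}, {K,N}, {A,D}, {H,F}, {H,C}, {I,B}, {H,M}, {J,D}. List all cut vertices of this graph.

Removing H increases the component count from 1 to 2, so H is a cut vertex.
By contrast removing G leaves 1 component; it is not a cut vertex. No other vertex is a cut vertex either.

H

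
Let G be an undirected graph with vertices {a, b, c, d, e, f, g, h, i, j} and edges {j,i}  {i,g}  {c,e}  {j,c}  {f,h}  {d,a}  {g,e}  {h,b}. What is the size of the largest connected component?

Starting from a we can reach a, d. That is one component of size 2.
Starting from b we can reach b, f, h. That is one component of size 3.
Starting from c we can reach c, e, g, i, j. That is one component of size 5.
The largest has 5 vertices.

5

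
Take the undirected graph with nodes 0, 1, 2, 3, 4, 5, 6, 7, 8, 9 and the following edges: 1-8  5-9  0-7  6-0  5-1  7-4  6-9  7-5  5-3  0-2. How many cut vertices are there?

Removing 0 increases the component count from 1 to 2, so 0 is a cut vertex.
Removing 1 increases the component count from 1 to 2, so 1 is a cut vertex.
Removing 5 increases the component count from 1 to 3, so 5 is a cut vertex.
Likewise 7 is a cut vertex.
By contrast removing 6 leaves 1 component; it is not a cut vertex. No other vertex is a cut vertex either.

4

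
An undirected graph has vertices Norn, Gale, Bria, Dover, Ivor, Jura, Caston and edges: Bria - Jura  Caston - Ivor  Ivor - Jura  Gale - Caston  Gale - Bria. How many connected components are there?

3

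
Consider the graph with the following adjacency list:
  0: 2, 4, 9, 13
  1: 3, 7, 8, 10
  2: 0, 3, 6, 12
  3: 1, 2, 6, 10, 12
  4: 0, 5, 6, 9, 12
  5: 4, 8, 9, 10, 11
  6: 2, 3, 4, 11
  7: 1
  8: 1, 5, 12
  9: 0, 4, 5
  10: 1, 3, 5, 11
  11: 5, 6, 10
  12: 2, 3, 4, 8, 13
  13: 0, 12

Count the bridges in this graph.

1

The edges on the cycle 12-3-10-11-5-8-12 are not bridges since each lies on that cycle.
But removing 1-7 disconnects 1 from 7 — this is a bridge.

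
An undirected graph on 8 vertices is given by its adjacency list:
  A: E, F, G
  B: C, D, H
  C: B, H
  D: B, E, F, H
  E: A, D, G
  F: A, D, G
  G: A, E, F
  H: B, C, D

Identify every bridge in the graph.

none

The edges on the cycle F-A-G-F are not bridges since each lies on that cycle.
Every edge lies on some cycle, so there are no bridges.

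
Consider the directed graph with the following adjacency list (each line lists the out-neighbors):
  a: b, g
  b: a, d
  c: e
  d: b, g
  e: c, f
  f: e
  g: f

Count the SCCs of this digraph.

{a, b, d} are all mutually reachable — one SCC of size 3.
{c, e, f} are all mutually reachable — one SCC of size 3.
{g} is an SCC by itself.
That gives 3 strongly connected components.

3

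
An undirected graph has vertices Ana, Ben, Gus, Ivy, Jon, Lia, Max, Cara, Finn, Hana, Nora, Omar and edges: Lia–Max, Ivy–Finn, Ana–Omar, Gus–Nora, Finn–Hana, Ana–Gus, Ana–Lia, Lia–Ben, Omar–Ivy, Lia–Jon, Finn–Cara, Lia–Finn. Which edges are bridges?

The edges on the cycle Ana-Lia-Finn-Ivy-Omar-Ana are not bridges since each lies on that cycle.
But removing Lia–Ben disconnects Lia from Ben; removing Finn–Cara disconnects Finn from Cara; removing Jon–Lia disconnects Jon from Lia; removing Nora–Gus disconnects Nora from Gus — these are bridges.
In total 7 edges are bridges.

Ana-Gus, Ben-Lia, Cara-Finn, Finn-Hana, Gus-Nora, Jon-Lia, Lia-Max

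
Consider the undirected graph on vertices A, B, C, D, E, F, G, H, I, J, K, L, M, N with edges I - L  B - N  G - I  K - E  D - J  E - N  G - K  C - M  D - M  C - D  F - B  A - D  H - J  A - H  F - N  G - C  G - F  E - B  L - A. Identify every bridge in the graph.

none

The edges on the cycle E-B-N-E are not bridges since each lies on that cycle.
Every edge lies on some cycle, so there are no bridges.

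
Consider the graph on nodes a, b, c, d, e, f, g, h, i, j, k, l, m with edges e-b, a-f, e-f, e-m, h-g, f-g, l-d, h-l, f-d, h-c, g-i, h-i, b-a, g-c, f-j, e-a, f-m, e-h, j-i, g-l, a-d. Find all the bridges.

none

The edges on the cycle e-b-a-f-j-i-h-e are not bridges since each lies on that cycle.
Every edge lies on some cycle, so there are no bridges.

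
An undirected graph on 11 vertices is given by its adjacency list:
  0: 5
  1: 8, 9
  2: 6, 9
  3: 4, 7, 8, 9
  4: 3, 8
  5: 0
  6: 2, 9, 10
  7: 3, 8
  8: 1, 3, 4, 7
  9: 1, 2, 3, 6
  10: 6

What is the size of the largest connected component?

9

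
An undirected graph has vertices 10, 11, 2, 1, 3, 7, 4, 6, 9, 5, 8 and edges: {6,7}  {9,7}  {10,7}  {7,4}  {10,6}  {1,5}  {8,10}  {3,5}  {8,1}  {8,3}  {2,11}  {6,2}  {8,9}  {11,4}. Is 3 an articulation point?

No

Deleting 3 leaves 1 component (was 1) (its neighbors 5, 8 remain connected to each other), so 3 is not a cut vertex.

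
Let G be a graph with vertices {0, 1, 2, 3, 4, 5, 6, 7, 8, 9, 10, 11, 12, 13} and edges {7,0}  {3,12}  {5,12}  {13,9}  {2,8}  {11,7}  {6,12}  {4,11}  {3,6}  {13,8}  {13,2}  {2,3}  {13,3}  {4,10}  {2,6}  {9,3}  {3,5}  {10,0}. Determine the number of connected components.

3

1 is isolated — a component by itself.
Starting from 0 we can reach 0, 4, 7, 10, 11. That is one component of size 5.
Starting from 2 we can reach 2, 3, 5, 6, 8, 9, 12, 13. That is one component of size 8.
Total: 3 components.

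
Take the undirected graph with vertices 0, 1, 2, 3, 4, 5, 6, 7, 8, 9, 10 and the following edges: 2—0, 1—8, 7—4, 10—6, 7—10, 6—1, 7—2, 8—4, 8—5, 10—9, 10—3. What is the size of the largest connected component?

Starting from 0 we can reach 0, 1, 2, 3, 4, 5, 6, 7, 8, 9, 10. That is one component of size 11.
The largest has 11 vertices.

11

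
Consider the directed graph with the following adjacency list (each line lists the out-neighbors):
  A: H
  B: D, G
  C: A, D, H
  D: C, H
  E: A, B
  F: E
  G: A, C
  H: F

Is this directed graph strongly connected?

From C we can reach every vertex (A, B, C, D, E, F, G, H), and every vertex can reach C (A, B, C, D, E, F, G, H). So the whole graph is one strongly connected component.

Yes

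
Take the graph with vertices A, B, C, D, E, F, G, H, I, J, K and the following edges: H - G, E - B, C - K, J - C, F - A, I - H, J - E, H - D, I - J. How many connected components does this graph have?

2

Starting from A we can reach A, F. That is one component of size 2.
Starting from B we can reach B, C, D, E, G, H, I, J, K. That is one component of size 9.
Total: 2 components.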